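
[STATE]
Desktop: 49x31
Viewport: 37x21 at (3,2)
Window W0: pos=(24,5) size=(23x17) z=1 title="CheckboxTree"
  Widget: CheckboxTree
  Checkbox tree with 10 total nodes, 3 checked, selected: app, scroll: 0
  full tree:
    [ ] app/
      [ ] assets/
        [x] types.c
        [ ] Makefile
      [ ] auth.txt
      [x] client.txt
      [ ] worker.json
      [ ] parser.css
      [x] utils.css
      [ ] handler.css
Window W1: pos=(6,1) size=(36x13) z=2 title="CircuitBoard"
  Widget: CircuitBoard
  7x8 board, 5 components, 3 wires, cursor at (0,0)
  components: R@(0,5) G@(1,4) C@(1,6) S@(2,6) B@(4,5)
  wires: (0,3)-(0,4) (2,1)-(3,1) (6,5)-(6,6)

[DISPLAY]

   ┃ CircuitBoard                    
   ┠─────────────────────────────────
   ┃   0 1 2 3 4 5 6                 
   ┃0  [.]          · ─ ·   R        
   ┃                                 
   ┃1                   G       C    
   ┃                                 
   ┃2       ·                   S    
   ┃        │                        
   ┃3       ·                        
   ┃                                 
   ┗━━━━━━━━━━━━━━━━━━━━━━━━━━━━━━━━━
                     ┃   [ ] worker.j
                     ┃   [ ] parser.c
                     ┃   [x] utils.cs
                     ┃   [ ] handler.
                     ┃               
                     ┃               
                     ┃               
                     ┗━━━━━━━━━━━━━━━
                                     


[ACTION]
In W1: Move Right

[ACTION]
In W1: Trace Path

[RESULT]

   ┃ CircuitBoard                    
   ┠─────────────────────────────────
   ┃   0 1 2 3 4 5 6                 
   ┃0      [.]      · ─ ·   R        
   ┃                                 
   ┃1                   G       C    
   ┃                                 
   ┃2       ·                   S    
   ┃        │                        
   ┃3       ·                        
   ┃                                 
   ┗━━━━━━━━━━━━━━━━━━━━━━━━━━━━━━━━━
                     ┃   [ ] worker.j
                     ┃   [ ] parser.c
                     ┃   [x] utils.cs
                     ┃   [ ] handler.
                     ┃               
                     ┃               
                     ┃               
                     ┗━━━━━━━━━━━━━━━
                                     


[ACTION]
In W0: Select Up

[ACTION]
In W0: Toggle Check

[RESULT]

   ┃ CircuitBoard                    
   ┠─────────────────────────────────
   ┃   0 1 2 3 4 5 6                 
   ┃0      [.]      · ─ ·   R        
   ┃                                 
   ┃1                   G       C    
   ┃                                 
   ┃2       ·                   S    
   ┃        │                        
   ┃3       ·                        
   ┃                                 
   ┗━━━━━━━━━━━━━━━━━━━━━━━━━━━━━━━━━
                     ┃   [x] worker.j
                     ┃   [x] parser.c
                     ┃   [x] utils.cs
                     ┃   [x] handler.
                     ┃               
                     ┃               
                     ┃               
                     ┗━━━━━━━━━━━━━━━
                                     


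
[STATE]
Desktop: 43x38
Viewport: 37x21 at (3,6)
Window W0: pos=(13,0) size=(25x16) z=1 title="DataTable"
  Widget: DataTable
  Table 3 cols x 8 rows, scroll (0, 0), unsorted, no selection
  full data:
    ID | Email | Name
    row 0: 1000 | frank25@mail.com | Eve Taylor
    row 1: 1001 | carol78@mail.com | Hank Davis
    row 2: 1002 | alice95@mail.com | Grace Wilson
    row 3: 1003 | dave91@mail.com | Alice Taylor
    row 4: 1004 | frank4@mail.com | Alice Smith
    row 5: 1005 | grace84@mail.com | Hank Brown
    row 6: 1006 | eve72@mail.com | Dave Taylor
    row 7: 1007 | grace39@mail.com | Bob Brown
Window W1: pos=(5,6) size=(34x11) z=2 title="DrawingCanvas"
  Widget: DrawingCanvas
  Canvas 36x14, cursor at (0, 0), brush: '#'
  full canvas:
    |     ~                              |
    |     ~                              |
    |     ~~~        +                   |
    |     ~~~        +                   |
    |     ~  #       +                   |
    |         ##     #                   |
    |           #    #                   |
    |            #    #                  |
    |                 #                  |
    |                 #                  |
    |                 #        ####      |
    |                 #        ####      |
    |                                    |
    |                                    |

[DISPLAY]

  ┏━━━━━━━━━━━━━━━━━━━━━━━━━━━━━━━━┓ 
  ┃ DrawingCanvas                  ┃ 
  ┠────────────────────────────────┨ 
  ┃+    ~                          ┃ 
  ┃     ~                          ┃ 
  ┃     ~~~        +               ┃ 
  ┃     ~~~        +               ┃ 
  ┃     ~  #       +               ┃ 
  ┃         ##     #               ┃ 
  ┃           #    #               ┃ 
  ┗━━━━━━━━━━━━━━━━━━━━━━━━━━━━━━━━┛ 
                                     
                                     
                                     
                                     
                                     
                                     
                                     
                                     
                                     
                                     


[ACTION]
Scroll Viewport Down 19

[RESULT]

                                     
                                     
                                     
                                     
                                     
                                     
                                     
                                     
                                     
                                     
                                     
                                     
                                     
                                     
                                     
                                     
                                     
                                     
                                     
                                     
                                     


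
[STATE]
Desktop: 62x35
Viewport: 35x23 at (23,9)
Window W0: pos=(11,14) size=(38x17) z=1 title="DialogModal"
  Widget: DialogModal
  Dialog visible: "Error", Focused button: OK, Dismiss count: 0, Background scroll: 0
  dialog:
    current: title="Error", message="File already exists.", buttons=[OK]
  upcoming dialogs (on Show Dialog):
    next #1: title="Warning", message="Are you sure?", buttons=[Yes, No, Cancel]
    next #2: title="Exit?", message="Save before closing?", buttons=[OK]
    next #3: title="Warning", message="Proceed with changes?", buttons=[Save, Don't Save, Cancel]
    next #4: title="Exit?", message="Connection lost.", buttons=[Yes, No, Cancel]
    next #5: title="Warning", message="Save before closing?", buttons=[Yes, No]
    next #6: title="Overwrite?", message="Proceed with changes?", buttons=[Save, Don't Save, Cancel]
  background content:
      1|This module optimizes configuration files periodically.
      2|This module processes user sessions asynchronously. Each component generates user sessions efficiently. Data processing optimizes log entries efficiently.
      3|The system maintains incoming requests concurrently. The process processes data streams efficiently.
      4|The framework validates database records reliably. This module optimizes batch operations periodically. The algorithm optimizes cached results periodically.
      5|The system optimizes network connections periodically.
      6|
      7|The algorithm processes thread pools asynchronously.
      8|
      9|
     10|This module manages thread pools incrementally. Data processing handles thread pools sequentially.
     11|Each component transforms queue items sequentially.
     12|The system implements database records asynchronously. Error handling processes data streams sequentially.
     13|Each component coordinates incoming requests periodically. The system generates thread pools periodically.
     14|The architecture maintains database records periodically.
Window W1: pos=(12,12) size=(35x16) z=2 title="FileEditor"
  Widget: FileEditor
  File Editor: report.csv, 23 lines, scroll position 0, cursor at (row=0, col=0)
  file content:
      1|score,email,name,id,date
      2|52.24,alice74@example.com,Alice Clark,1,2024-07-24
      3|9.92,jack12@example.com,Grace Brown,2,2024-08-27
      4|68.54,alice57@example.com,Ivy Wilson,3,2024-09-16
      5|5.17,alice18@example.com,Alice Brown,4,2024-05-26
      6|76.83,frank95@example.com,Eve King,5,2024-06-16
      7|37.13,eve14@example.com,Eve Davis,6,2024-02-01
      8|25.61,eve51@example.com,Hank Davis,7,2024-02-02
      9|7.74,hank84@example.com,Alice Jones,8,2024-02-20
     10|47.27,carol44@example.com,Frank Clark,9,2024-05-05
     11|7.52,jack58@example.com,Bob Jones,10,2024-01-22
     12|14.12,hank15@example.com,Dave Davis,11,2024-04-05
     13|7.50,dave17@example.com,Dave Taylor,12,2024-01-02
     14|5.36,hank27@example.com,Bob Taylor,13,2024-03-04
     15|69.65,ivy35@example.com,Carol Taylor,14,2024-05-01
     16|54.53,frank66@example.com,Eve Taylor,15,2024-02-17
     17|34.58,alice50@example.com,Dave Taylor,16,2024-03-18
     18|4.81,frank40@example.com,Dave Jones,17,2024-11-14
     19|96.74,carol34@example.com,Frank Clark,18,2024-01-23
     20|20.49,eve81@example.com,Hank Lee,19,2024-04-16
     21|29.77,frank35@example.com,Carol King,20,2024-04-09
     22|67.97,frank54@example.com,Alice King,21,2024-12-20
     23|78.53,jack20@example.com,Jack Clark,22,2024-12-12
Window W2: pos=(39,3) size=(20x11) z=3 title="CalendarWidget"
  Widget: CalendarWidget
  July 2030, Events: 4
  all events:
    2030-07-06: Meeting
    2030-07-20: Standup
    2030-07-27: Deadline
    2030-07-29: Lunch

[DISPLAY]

                ┃ 8  9 10 11 12 13 
                ┃15 16 17 18 19 20*
                ┃22 23 24 25 26 27*
━━━━━━━━━━━━━━━━┃29* 30 31         
r               ┗━━━━━━━━━━━━━━━━━━
───────────────────────┨━┓         
l,name,id,date        ▲┃ ┃         
e74@example.com,Alice █┃─┨         
2@example.com,Grace Br░┃ ┃         
e57@example.com,Ivy Wi░┃ ┃         
18@example.com,Alice B░┃s┃         
k95@example.com,Eve Ki░┃c┃         
4@example.com,Eve Davi░┃t┃         
1@example.com,Hank Dav░┃ ┃         
4@example.com,Alice Jo░┃s┃         
l44@example.com,Frank ░┃ ┃         
8@example.com,Bob Jone░┃ ┃         
15@example.com,Dave Da▼┃c┃         
━━━━━━━━━━━━━━━━━━━━━━━┛m┃         
implements database recor┃         
ent coordinates incoming ┃         
━━━━━━━━━━━━━━━━━━━━━━━━━┛         
                                   


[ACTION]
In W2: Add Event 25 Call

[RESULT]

                ┃ 8  9 10 11 12 13 
                ┃15 16 17 18 19 20*
                ┃22 23 24 25* 26 27
━━━━━━━━━━━━━━━━┃29* 30 31         
r               ┗━━━━━━━━━━━━━━━━━━
───────────────────────┨━┓         
l,name,id,date        ▲┃ ┃         
e74@example.com,Alice █┃─┨         
2@example.com,Grace Br░┃ ┃         
e57@example.com,Ivy Wi░┃ ┃         
18@example.com,Alice B░┃s┃         
k95@example.com,Eve Ki░┃c┃         
4@example.com,Eve Davi░┃t┃         
1@example.com,Hank Dav░┃ ┃         
4@example.com,Alice Jo░┃s┃         
l44@example.com,Frank ░┃ ┃         
8@example.com,Bob Jone░┃ ┃         
15@example.com,Dave Da▼┃c┃         
━━━━━━━━━━━━━━━━━━━━━━━┛m┃         
implements database recor┃         
ent coordinates incoming ┃         
━━━━━━━━━━━━━━━━━━━━━━━━━┛         
                                   


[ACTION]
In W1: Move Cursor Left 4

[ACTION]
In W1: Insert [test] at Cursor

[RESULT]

                ┃ 8  9 10 11 12 13 
                ┃15 16 17 18 19 20*
                ┃22 23 24 25* 26 27
━━━━━━━━━━━━━━━━┃29* 30 31         
r               ┗━━━━━━━━━━━━━━━━━━
───────────────────────┨━┓         
email,name,id,date    ▲┃ ┃         
e74@example.com,Alice █┃─┨         
2@example.com,Grace Br░┃ ┃         
e57@example.com,Ivy Wi░┃ ┃         
18@example.com,Alice B░┃s┃         
k95@example.com,Eve Ki░┃c┃         
4@example.com,Eve Davi░┃t┃         
1@example.com,Hank Dav░┃ ┃         
4@example.com,Alice Jo░┃s┃         
l44@example.com,Frank ░┃ ┃         
8@example.com,Bob Jone░┃ ┃         
15@example.com,Dave Da▼┃c┃         
━━━━━━━━━━━━━━━━━━━━━━━┛m┃         
implements database recor┃         
ent coordinates incoming ┃         
━━━━━━━━━━━━━━━━━━━━━━━━━┛         
                                   


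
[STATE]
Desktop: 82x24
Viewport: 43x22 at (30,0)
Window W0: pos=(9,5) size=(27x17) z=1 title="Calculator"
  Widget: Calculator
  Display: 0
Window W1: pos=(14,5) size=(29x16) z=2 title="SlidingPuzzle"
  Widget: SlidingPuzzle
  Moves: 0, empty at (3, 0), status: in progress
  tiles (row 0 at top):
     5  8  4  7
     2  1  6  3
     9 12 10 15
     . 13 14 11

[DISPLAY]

                                           
                                           
                                           
                                           
                                           
━━━━━━━━━━━━┓                              
            ┃                              
────────────┨                              
┬────┐      ┃                              
│  7 │      ┃                              
┼────┤      ┃                              
│  3 │      ┃                              
┼────┤      ┃                              
│ 15 │      ┃                              
┼────┤      ┃                              
│ 11 │      ┃                              
┴────┘      ┃                              
            ┃                              
            ┃                              
            ┃                              
━━━━━━━━━━━━┛                              
━━━━━┛                                     


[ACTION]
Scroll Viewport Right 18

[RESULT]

                                           
                                           
                                           
                                           
                                           
━━━┓                                       
   ┃                                       
───┨                                       
   ┃                                       
   ┃                                       
   ┃                                       
   ┃                                       
   ┃                                       
   ┃                                       
   ┃                                       
   ┃                                       
   ┃                                       
   ┃                                       
   ┃                                       
   ┃                                       
━━━┛                                       
                                           


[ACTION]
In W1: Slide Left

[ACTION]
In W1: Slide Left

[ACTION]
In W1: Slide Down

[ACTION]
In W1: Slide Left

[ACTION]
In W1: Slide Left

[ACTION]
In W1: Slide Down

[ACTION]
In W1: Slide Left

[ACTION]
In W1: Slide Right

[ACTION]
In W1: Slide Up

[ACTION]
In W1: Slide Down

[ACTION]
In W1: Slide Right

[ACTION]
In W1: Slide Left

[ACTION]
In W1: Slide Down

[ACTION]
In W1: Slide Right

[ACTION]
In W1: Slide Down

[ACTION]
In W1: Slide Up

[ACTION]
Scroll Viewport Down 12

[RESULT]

                                           
                                           
                                           
━━━┓                                       
   ┃                                       
───┨                                       
   ┃                                       
   ┃                                       
   ┃                                       
   ┃                                       
   ┃                                       
   ┃                                       
   ┃                                       
   ┃                                       
   ┃                                       
   ┃                                       
   ┃                                       
   ┃                                       
━━━┛                                       
                                           
                                           
                                           


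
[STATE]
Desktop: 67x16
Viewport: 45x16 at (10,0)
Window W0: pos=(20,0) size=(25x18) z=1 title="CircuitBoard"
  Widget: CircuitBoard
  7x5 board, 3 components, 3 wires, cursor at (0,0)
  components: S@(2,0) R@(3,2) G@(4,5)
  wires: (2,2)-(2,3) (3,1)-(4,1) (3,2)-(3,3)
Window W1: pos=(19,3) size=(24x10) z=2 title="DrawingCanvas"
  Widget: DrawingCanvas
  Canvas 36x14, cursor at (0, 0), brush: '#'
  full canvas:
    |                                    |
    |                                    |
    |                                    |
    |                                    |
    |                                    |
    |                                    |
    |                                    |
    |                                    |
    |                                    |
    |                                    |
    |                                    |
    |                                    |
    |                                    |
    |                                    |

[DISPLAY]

          ┏━━━━━━━━━━━━━━━━━━━━━━━┓          
          ┃ CircuitBoard          ┃          
          ┠───────────────────────┨          
         ┏━━━━━━━━━━━━━━━━━━━━━━┓ ┃          
         ┃ DrawingCanvas        ┃ ┃          
         ┠──────────────────────┨ ┃          
         ┃+                     ┃ ┃          
         ┃                      ┃ ┃          
         ┃                      ┃ ┃          
         ┃                      ┃ ┃          
         ┃                      ┃ ┃          
         ┃                      ┃ ┃          
         ┗━━━━━━━━━━━━━━━━━━━━━━┛ ┃          
          ┃Cursor: (0,0)          ┃          
          ┃                       ┃          
          ┃                       ┃          


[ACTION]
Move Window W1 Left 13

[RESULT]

          ┏━━━━━━━━━━━━━━━━━━━━━━━┓          
          ┃ CircuitBoard          ┃          
          ┠───────────────────────┨          
━━━━━━━━━━━━━━━━━━━┓3 4 5 6       ┃          
awingCanvas        ┃              ┃          
───────────────────┨              ┃          
                   ┃              ┃          
                   ┃              ┃          
                   ┃   · ─ ·      ┃          
                   ┃              ┃          
                   ┃   R ─ ·      ┃          
                   ┃              ┃          
━━━━━━━━━━━━━━━━━━━┛              ┃          
          ┃Cursor: (0,0)          ┃          
          ┃                       ┃          
          ┃                       ┃          


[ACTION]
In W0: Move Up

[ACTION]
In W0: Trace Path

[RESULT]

          ┏━━━━━━━━━━━━━━━━━━━━━━━┓          
          ┃ CircuitBoard          ┃          
          ┠───────────────────────┨          
━━━━━━━━━━━━━━━━━━━┓3 4 5 6       ┃          
awingCanvas        ┃              ┃          
───────────────────┨              ┃          
                   ┃              ┃          
                   ┃              ┃          
                   ┃   · ─ ·      ┃          
                   ┃              ┃          
                   ┃   R ─ ·      ┃          
                   ┃              ┃          
━━━━━━━━━━━━━━━━━━━┛              ┃          
          ┃Cursor: (0,0)  Trace: N┃          
          ┃                       ┃          
          ┃                       ┃          


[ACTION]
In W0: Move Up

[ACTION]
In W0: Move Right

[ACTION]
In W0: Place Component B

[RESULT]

          ┏━━━━━━━━━━━━━━━━━━━━━━━┓          
          ┃ CircuitBoard          ┃          
          ┠───────────────────────┨          
━━━━━━━━━━━━━━━━━━━┓3 4 5 6       ┃          
awingCanvas        ┃]             ┃          
───────────────────┨              ┃          
                   ┃              ┃          
                   ┃              ┃          
                   ┃   · ─ ·      ┃          
                   ┃              ┃          
                   ┃   R ─ ·      ┃          
                   ┃              ┃          
━━━━━━━━━━━━━━━━━━━┛              ┃          
          ┃Cursor: (0,1)  Trace: N┃          
          ┃                       ┃          
          ┃                       ┃          


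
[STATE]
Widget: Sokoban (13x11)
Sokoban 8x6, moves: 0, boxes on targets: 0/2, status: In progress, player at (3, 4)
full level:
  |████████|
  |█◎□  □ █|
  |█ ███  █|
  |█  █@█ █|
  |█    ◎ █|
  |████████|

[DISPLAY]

████████     
█◎□  □ █     
█ ███  █     
█  █@█ █     
█    ◎ █     
████████     
Moves: 0  0/2
             
             
             
             


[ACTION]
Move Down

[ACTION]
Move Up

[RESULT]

████████     
█◎□  □ █     
█ ███  █     
█  █@█ █     
█    ◎ █     
████████     
Moves: 2  0/2
             
             
             
             


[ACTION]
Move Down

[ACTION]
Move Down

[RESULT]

████████     
█◎□  □ █     
█ ███  █     
█  █ █ █     
█   @◎ █     
████████     
Moves: 3  0/2
             
             
             
             


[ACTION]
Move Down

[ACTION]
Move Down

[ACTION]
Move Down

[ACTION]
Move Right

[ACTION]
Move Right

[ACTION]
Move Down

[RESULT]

████████     
█◎□  □ █     
█ ███  █     
█  █ █ █     
█    ◎@█     
████████     
Moves: 5  0/2
             
             
             
             


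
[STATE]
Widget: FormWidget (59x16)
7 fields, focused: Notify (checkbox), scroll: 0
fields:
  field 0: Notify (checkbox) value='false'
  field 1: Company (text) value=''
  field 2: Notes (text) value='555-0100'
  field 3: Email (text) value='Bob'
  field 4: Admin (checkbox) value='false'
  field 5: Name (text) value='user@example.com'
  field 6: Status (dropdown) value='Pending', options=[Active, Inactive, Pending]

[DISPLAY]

> Notify:     [ ]                                          
  Company:    [                                           ]
  Notes:      [555-0100                                   ]
  Email:      [Bob                                        ]
  Admin:      [ ]                                          
  Name:       [user@example.com                           ]
  Status:     [Pending                                   ▼]
                                                           
                                                           
                                                           
                                                           
                                                           
                                                           
                                                           
                                                           
                                                           


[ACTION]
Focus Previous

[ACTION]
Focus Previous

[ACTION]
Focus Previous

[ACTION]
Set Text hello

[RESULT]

  Notify:     [ ]                                          
  Company:    [                                           ]
  Notes:      [555-0100                                   ]
  Email:      [Bob                                        ]
> Admin:      [ ]                                          
  Name:       [user@example.com                           ]
  Status:     [Pending                                   ▼]
                                                           
                                                           
                                                           
                                                           
                                                           
                                                           
                                                           
                                                           
                                                           


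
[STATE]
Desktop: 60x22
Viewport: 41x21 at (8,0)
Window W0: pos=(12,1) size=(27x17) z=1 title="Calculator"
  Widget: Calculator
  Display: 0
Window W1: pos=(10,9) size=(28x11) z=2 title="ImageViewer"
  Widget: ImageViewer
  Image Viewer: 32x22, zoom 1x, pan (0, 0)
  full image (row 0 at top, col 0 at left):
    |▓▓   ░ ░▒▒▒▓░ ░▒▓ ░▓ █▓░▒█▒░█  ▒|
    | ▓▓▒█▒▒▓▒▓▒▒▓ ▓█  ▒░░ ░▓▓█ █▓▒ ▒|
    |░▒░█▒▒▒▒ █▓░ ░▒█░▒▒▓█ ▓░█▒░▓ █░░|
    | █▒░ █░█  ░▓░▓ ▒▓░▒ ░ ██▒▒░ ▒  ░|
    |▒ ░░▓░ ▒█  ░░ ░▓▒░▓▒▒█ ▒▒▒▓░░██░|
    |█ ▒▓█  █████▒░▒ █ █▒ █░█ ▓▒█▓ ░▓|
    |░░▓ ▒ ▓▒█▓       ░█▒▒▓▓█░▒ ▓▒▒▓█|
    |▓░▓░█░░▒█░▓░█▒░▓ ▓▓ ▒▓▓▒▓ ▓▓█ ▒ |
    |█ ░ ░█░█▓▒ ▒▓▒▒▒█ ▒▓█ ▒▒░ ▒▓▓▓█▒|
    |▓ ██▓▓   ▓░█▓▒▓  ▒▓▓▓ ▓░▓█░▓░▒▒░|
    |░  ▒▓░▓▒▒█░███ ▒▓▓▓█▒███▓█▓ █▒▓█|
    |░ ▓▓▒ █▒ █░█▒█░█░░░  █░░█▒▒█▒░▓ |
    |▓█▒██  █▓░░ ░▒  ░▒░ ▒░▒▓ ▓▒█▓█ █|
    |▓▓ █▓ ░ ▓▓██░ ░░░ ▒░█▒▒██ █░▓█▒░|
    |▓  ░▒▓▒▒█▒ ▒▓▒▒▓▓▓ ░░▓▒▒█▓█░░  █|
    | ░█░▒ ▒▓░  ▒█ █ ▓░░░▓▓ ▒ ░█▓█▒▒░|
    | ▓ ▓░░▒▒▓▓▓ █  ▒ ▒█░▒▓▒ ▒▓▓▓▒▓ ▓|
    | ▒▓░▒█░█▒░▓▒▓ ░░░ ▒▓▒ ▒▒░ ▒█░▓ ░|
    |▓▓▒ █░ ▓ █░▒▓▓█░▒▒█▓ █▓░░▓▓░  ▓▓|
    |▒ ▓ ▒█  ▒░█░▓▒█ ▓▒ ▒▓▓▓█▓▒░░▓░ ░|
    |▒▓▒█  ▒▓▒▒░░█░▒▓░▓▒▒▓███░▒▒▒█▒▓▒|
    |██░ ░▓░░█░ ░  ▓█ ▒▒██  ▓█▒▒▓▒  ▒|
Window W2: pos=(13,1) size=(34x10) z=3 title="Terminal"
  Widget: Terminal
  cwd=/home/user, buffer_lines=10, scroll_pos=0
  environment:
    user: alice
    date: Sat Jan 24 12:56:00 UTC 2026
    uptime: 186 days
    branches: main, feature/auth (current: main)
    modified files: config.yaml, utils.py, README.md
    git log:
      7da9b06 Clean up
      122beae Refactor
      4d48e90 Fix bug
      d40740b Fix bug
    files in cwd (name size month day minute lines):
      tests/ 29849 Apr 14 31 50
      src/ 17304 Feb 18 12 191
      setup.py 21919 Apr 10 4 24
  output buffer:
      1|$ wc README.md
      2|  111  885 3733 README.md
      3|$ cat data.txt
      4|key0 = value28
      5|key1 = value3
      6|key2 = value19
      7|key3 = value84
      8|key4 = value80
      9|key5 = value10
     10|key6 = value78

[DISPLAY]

                                         
    ┏┏━━━━━━━━━━━━━━━━━━━━━━━━━━━━━━━━┓  
    ┃┃ Terminal                       ┃  
    ┠┠────────────────────────────────┨  
    ┃┃$ wc README.md                  ┃  
    ┃┃  111  885 3733 README.md       ┃  
    ┃┃$ cat data.txt                  ┃  
    ┃┃key0 = value28                  ┃  
    ┃┃key1 = value3                   ┃  
  ┏━━┃key2 = value19                  ┃  
  ┃ I┗━━━━━━━━━━━━━━━━━━━━━━━━━━━━━━━━┛  
  ┠──────────────────────────┨┃          
  ┃▓▓   ░ ░▒▒▒▓░ ░▒▓ ░▓ █▓░▒█┃┃          
  ┃ ▓▓▒█▒▒▓▒▓▒▒▓ ▓█  ▒░░ ░▓▓█┃┃          
  ┃░▒░█▒▒▒▒ █▓░ ░▒█░▒▒▓█ ▓░█▒┃┃          
  ┃ █▒░ █░█  ░▓░▓ ▒▓░▒ ░ ██▒▒┃┃          
  ┃▒ ░░▓░ ▒█  ░░ ░▓▒░▓▒▒█ ▒▒▒┃┃          
  ┃█ ▒▓█  █████▒░▒ █ █▒ █░█ ▓┃┛          
  ┃░░▓ ▒ ▓▒█▓       ░█▒▒▓▓█░▒┃           
  ┗━━━━━━━━━━━━━━━━━━━━━━━━━━┛           
                                         


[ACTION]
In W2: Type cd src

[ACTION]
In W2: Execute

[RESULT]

                                         
    ┏┏━━━━━━━━━━━━━━━━━━━━━━━━━━━━━━━━┓  
    ┃┃ Terminal                       ┃  
    ┠┠────────────────────────────────┨  
    ┃┃key4 = value80                  ┃  
    ┃┃key5 = value10                  ┃  
    ┃┃key6 = value78                  ┃  
    ┃┃$ cd src                        ┃  
    ┃┃                                ┃  
  ┏━━┃$ █                             ┃  
  ┃ I┗━━━━━━━━━━━━━━━━━━━━━━━━━━━━━━━━┛  
  ┠──────────────────────────┨┃          
  ┃▓▓   ░ ░▒▒▒▓░ ░▒▓ ░▓ █▓░▒█┃┃          
  ┃ ▓▓▒█▒▒▓▒▓▒▒▓ ▓█  ▒░░ ░▓▓█┃┃          
  ┃░▒░█▒▒▒▒ █▓░ ░▒█░▒▒▓█ ▓░█▒┃┃          
  ┃ █▒░ █░█  ░▓░▓ ▒▓░▒ ░ ██▒▒┃┃          
  ┃▒ ░░▓░ ▒█  ░░ ░▓▒░▓▒▒█ ▒▒▒┃┃          
  ┃█ ▒▓█  █████▒░▒ █ █▒ █░█ ▓┃┛          
  ┃░░▓ ▒ ▓▒█▓       ░█▒▒▓▓█░▒┃           
  ┗━━━━━━━━━━━━━━━━━━━━━━━━━━┛           
                                         


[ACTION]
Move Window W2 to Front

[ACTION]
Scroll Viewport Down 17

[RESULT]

    ┏┏━━━━━━━━━━━━━━━━━━━━━━━━━━━━━━━━┓  
    ┃┃ Terminal                       ┃  
    ┠┠────────────────────────────────┨  
    ┃┃key4 = value80                  ┃  
    ┃┃key5 = value10                  ┃  
    ┃┃key6 = value78                  ┃  
    ┃┃$ cd src                        ┃  
    ┃┃                                ┃  
  ┏━━┃$ █                             ┃  
  ┃ I┗━━━━━━━━━━━━━━━━━━━━━━━━━━━━━━━━┛  
  ┠──────────────────────────┨┃          
  ┃▓▓   ░ ░▒▒▒▓░ ░▒▓ ░▓ █▓░▒█┃┃          
  ┃ ▓▓▒█▒▒▓▒▓▒▒▓ ▓█  ▒░░ ░▓▓█┃┃          
  ┃░▒░█▒▒▒▒ █▓░ ░▒█░▒▒▓█ ▓░█▒┃┃          
  ┃ █▒░ █░█  ░▓░▓ ▒▓░▒ ░ ██▒▒┃┃          
  ┃▒ ░░▓░ ▒█  ░░ ░▓▒░▓▒▒█ ▒▒▒┃┃          
  ┃█ ▒▓█  █████▒░▒ █ █▒ █░█ ▓┃┛          
  ┃░░▓ ▒ ▓▒█▓       ░█▒▒▓▓█░▒┃           
  ┗━━━━━━━━━━━━━━━━━━━━━━━━━━┛           
                                         
                                         


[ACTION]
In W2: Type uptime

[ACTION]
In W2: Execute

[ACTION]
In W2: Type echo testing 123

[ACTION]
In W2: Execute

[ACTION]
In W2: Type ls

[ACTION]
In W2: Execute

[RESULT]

    ┏┏━━━━━━━━━━━━━━━━━━━━━━━━━━━━━━━━┓  
    ┃┃ Terminal                       ┃  
    ┠┠────────────────────────────────┨  
    ┃┃ 10:00  up 186 days             ┃  
    ┃┃$ echo testing 123              ┃  
    ┃┃testing 123                     ┃  
    ┃┃$ ls                            ┃  
    ┃┃tests/  src/  setup.py          ┃  
  ┏━━┃$ █                             ┃  
  ┃ I┗━━━━━━━━━━━━━━━━━━━━━━━━━━━━━━━━┛  
  ┠──────────────────────────┨┃          
  ┃▓▓   ░ ░▒▒▒▓░ ░▒▓ ░▓ █▓░▒█┃┃          
  ┃ ▓▓▒█▒▒▓▒▓▒▒▓ ▓█  ▒░░ ░▓▓█┃┃          
  ┃░▒░█▒▒▒▒ █▓░ ░▒█░▒▒▓█ ▓░█▒┃┃          
  ┃ █▒░ █░█  ░▓░▓ ▒▓░▒ ░ ██▒▒┃┃          
  ┃▒ ░░▓░ ▒█  ░░ ░▓▒░▓▒▒█ ▒▒▒┃┃          
  ┃█ ▒▓█  █████▒░▒ █ █▒ █░█ ▓┃┛          
  ┃░░▓ ▒ ▓▒█▓       ░█▒▒▓▓█░▒┃           
  ┗━━━━━━━━━━━━━━━━━━━━━━━━━━┛           
                                         
                                         


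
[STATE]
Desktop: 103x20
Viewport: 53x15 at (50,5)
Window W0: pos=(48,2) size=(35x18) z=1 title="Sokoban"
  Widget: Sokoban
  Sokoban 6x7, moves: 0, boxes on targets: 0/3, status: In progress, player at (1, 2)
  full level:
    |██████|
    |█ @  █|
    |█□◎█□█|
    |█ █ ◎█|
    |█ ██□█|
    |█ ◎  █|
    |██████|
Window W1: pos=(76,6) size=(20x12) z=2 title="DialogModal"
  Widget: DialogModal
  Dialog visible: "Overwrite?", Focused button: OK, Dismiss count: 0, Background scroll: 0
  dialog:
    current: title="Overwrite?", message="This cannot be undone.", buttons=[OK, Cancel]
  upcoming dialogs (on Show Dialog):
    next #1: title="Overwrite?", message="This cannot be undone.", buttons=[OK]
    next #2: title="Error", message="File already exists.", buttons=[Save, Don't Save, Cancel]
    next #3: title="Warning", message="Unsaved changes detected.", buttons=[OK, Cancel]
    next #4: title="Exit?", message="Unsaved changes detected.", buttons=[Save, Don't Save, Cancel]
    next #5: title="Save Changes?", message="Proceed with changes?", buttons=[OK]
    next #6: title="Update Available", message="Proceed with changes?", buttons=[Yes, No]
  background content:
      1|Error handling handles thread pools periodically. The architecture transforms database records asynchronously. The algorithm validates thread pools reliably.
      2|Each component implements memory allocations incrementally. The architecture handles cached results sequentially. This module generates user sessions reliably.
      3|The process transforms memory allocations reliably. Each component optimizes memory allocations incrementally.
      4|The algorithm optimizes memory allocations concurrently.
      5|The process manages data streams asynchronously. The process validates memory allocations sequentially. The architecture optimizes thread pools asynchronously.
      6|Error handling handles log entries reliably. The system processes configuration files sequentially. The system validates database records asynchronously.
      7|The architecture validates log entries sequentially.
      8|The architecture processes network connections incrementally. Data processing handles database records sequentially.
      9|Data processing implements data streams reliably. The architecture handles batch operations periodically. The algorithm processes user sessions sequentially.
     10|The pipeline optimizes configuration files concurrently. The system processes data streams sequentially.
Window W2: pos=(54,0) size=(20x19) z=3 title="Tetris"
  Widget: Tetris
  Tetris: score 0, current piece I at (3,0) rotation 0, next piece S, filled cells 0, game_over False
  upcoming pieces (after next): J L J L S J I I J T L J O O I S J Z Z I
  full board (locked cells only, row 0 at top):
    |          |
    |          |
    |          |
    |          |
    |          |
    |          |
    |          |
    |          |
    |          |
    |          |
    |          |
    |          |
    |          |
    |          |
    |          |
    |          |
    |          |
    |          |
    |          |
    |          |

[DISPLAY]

████┃                  ┃        ┃                    
 @  ┃                  ┃  ┏━━━━━━━━━━━━━━━━━━┓       
□◎█□┃                  ┃  ┃ DialogModal      ┃       
 █ ◎┃                  ┃  ┠──────────────────┨       
 ██□┃                  ┃  ┃Error handling han┃       
 ◎  ┃                  ┃  ┃Ea┌────────────┐mp┃       
████┃                  ┃  ┃Th│ Overwrite? │sf┃       
oves┃                  ┃  ┃Th│This cannot │ti┃       
    ┃                  ┃  ┃Th│[OK]  Cancel│ge┃       
    ┃                  ┃  ┃Er└────────────┘an┃       
    ┃                  ┃  ┃The architecture v┃       
    ┃                  ┃  ┃The architecture p┃       
    ┃                  ┃  ┗━━━━━━━━━━━━━━━━━━┛       
    ┗━━━━━━━━━━━━━━━━━━┛        ┃                    
━━━━━━━━━━━━━━━━━━━━━━━━━━━━━━━━┛                    


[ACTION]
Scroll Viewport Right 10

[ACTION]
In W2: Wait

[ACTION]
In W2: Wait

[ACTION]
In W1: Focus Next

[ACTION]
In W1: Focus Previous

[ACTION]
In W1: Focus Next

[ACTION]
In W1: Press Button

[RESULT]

████┃                  ┃        ┃                    
 @  ┃                  ┃  ┏━━━━━━━━━━━━━━━━━━┓       
□◎█□┃                  ┃  ┃ DialogModal      ┃       
 █ ◎┃                  ┃  ┠──────────────────┨       
 ██□┃                  ┃  ┃Error handling han┃       
 ◎  ┃                  ┃  ┃Each component imp┃       
████┃                  ┃  ┃The process transf┃       
oves┃                  ┃  ┃The algorithm opti┃       
    ┃                  ┃  ┃The process manage┃       
    ┃                  ┃  ┃Error handling han┃       
    ┃                  ┃  ┃The architecture v┃       
    ┃                  ┃  ┃The architecture p┃       
    ┃                  ┃  ┗━━━━━━━━━━━━━━━━━━┛       
    ┗━━━━━━━━━━━━━━━━━━┛        ┃                    
━━━━━━━━━━━━━━━━━━━━━━━━━━━━━━━━┛                    
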